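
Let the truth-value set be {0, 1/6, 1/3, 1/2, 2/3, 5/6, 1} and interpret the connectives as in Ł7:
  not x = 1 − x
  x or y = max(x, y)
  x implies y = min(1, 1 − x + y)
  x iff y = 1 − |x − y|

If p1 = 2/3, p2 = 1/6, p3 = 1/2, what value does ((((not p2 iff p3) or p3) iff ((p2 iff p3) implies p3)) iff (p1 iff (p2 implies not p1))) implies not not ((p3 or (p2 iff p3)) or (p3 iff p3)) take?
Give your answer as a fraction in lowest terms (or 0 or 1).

not p2 = not 1/6 = 5/6
not p2 iff p3 = 5/6 iff 1/2 = 2/3
(not p2 iff p3) or p3 = 2/3 or 1/2 = 2/3
p2 iff p3 = 1/6 iff 1/2 = 2/3
(p2 iff p3) implies p3 = 2/3 implies 1/2 = 5/6
((not p2 iff p3) or p3) iff ((p2 iff p3) implies p3) = 2/3 iff 5/6 = 5/6
not p1 = not 2/3 = 1/3
p2 implies not p1 = 1/6 implies 1/3 = 1
p1 iff (p2 implies not p1) = 2/3 iff 1 = 2/3
(((not p2 iff p3) or p3) iff ((p2 iff p3) implies p3)) iff (p1 iff (p2 implies not p1)) = 5/6 iff 2/3 = 5/6
p2 iff p3 = 1/6 iff 1/2 = 2/3
p3 or (p2 iff p3) = 1/2 or 2/3 = 2/3
p3 iff p3 = 1/2 iff 1/2 = 1
(p3 or (p2 iff p3)) or (p3 iff p3) = 2/3 or 1 = 1
not ((p3 or (p2 iff p3)) or (p3 iff p3)) = not 1 = 0
not not ((p3 or (p2 iff p3)) or (p3 iff p3)) = not 0 = 1
((((not p2 iff p3) or p3) iff ((p2 iff p3) implies p3)) iff (p1 iff (p2 implies not p1))) implies not not ((p3 or (p2 iff p3)) or (p3 iff p3)) = 5/6 implies 1 = 1

1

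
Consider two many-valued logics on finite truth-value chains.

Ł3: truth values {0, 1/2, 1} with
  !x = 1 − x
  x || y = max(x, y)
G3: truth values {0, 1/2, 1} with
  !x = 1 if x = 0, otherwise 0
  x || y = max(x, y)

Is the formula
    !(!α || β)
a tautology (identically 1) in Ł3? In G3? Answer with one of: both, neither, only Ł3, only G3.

In Ł3: at α = 0, β = 0 the value is 0 — not a tautology.
In G3: at α = 0, β = 0 the value is 0 — not a tautology.

neither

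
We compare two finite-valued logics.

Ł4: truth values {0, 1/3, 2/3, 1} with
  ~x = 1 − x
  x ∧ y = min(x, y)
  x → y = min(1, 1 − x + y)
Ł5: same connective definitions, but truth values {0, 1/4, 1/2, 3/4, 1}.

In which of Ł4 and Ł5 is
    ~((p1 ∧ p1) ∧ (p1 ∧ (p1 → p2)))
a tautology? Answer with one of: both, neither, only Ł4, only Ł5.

In Ł4: at p1 = 1/3, p2 = 0 the value is 2/3 — not a tautology.
In Ł5: at p1 = 1/4, p2 = 0 the value is 3/4 — not a tautology.

neither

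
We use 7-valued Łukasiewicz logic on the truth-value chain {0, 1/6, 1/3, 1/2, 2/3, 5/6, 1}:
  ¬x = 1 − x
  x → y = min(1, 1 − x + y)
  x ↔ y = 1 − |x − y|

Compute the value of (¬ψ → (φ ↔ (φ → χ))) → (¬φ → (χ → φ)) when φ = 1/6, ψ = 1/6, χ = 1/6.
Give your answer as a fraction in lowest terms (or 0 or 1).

¬ψ = ¬1/6 = 5/6
φ → χ = 1/6 → 1/6 = 1
φ ↔ (φ → χ) = 1/6 ↔ 1 = 1/6
¬ψ → (φ ↔ (φ → χ)) = 5/6 → 1/6 = 1/3
¬φ = ¬1/6 = 5/6
χ → φ = 1/6 → 1/6 = 1
¬φ → (χ → φ) = 5/6 → 1 = 1
(¬ψ → (φ ↔ (φ → χ))) → (¬φ → (χ → φ)) = 1/3 → 1 = 1

1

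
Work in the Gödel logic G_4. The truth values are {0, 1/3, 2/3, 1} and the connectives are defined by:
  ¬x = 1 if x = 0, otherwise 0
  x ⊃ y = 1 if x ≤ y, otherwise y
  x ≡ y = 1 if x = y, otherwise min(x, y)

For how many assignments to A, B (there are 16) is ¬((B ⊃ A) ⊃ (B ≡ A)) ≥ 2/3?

3

A = 0, B = 0 ↦ 0  <
A = 0, B = 1/3 ↦ 0  <
A = 0, B = 2/3 ↦ 0  <
A = 0, B = 1 ↦ 0  <
A = 1/3, B = 0 ↦ 1  ≥
A = 1/3, B = 1/3 ↦ 0  <
A = 1/3, B = 2/3 ↦ 0  <
A = 1/3, B = 1 ↦ 0  <
A = 2/3, B = 0 ↦ 1  ≥
A = 2/3, B = 1/3 ↦ 0  <
A = 2/3, B = 2/3 ↦ 0  <
A = 2/3, B = 1 ↦ 0  <
A = 1, B = 0 ↦ 1  ≥
A = 1, B = 1/3 ↦ 0  <
A = 1, B = 2/3 ↦ 0  <
A = 1, B = 1 ↦ 0  <
So 3 of the 16 assignments meet the threshold.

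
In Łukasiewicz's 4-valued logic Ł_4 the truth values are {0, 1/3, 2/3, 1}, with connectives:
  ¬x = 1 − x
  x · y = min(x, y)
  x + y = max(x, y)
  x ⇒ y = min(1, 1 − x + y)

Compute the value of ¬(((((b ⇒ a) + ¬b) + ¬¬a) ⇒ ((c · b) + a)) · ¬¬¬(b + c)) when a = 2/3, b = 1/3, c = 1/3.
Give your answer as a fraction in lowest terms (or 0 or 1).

b ⇒ a = 1/3 ⇒ 2/3 = 1
¬b = ¬1/3 = 2/3
(b ⇒ a) + ¬b = 1 + 2/3 = 1
¬a = ¬2/3 = 1/3
¬¬a = ¬1/3 = 2/3
((b ⇒ a) + ¬b) + ¬¬a = 1 + 2/3 = 1
c · b = 1/3 · 1/3 = 1/3
(c · b) + a = 1/3 + 2/3 = 2/3
(((b ⇒ a) + ¬b) + ¬¬a) ⇒ ((c · b) + a) = 1 ⇒ 2/3 = 2/3
b + c = 1/3 + 1/3 = 1/3
¬(b + c) = ¬1/3 = 2/3
¬¬(b + c) = ¬2/3 = 1/3
¬¬¬(b + c) = ¬1/3 = 2/3
((((b ⇒ a) + ¬b) + ¬¬a) ⇒ ((c · b) + a)) · ¬¬¬(b + c) = 2/3 · 2/3 = 2/3
¬(((((b ⇒ a) + ¬b) + ¬¬a) ⇒ ((c · b) + a)) · ¬¬¬(b + c)) = ¬2/3 = 1/3

1/3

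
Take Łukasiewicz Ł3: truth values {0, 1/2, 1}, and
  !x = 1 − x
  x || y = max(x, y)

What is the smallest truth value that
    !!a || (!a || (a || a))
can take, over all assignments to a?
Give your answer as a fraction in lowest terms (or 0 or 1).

Take a = 1/2:
!a = !1/2 = 1/2
!!a = !1/2 = 1/2
!a = !1/2 = 1/2
a || a = 1/2 || 1/2 = 1/2
!a || (a || a) = 1/2 || 1/2 = 1/2
!!a || (!a || (a || a)) = 1/2 || 1/2 = 1/2
No assignment yields a value below 1/2, so this is the minimum.

1/2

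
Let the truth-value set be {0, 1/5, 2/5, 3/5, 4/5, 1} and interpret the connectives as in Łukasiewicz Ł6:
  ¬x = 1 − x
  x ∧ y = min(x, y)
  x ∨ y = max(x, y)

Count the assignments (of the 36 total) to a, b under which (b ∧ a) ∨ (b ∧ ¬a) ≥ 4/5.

8

value 1: 2 assignments (counts)
value 4/5: 6 assignments (counts)
value 3/5: 10 assignments
value 2/5: 6 assignments
value 1/5: 6 assignments
value 0: 6 assignments
So 8 of the 36 assignments meet the threshold.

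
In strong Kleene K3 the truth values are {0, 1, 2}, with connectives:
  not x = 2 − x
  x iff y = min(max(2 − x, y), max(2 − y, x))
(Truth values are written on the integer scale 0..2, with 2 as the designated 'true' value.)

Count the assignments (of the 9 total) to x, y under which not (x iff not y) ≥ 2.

2

x = 0, y = 0 ↦ 2  ≥
x = 0, y = 1 ↦ 1  <
x = 0, y = 2 ↦ 0  <
x = 1, y = 0 ↦ 1  <
x = 1, y = 1 ↦ 1  <
x = 1, y = 2 ↦ 1  <
x = 2, y = 0 ↦ 0  <
x = 2, y = 1 ↦ 1  <
x = 2, y = 2 ↦ 2  ≥
So 2 of the 9 assignments meet the threshold.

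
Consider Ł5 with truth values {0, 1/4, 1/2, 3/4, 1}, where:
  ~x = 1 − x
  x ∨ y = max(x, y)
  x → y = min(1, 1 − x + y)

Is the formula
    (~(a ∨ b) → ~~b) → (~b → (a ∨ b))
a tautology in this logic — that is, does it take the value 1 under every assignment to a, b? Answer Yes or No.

At a = 1, b = 3/4, for instance:
a ∨ b = 1 ∨ 3/4 = 1
~(a ∨ b) = ~1 = 0
~b = ~3/4 = 1/4
~~b = ~1/4 = 3/4
~(a ∨ b) → ~~b = 0 → 3/4 = 1
~b → (a ∨ b) = 1/4 → 1 = 1
(~(a ∨ b) → ~~b) → (~b → (a ∨ b)) = 1 → 1 = 1
and checking the remaining 24 assignments likewise gives ≥ 1 in every case.

Yes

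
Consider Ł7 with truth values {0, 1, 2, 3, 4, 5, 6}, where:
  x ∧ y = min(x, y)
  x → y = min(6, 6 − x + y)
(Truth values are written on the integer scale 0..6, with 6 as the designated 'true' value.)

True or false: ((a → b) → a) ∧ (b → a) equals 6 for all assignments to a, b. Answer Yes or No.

No

Counterexample: take a = 0, b = 0.
a → b = 0 → 0 = 6
(a → b) → a = 6 → 0 = 0
b → a = 0 → 0 = 6
((a → b) → a) ∧ (b → a) = 0 ∧ 6 = 0
This gives 0 ≠ 6.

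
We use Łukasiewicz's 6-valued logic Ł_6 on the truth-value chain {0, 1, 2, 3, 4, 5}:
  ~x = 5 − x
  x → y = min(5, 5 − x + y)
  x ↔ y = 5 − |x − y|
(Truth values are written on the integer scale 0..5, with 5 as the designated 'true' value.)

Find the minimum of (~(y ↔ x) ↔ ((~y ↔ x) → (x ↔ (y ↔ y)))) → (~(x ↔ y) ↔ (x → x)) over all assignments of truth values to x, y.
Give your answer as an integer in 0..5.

2

Take x = 1, y = 3:
y ↔ x = 3 ↔ 1 = 3
~(y ↔ x) = ~3 = 2
~y = ~3 = 2
~y ↔ x = 2 ↔ 1 = 4
y ↔ y = 3 ↔ 3 = 5
x ↔ (y ↔ y) = 1 ↔ 5 = 1
(~y ↔ x) → (x ↔ (y ↔ y)) = 4 → 1 = 2
~(y ↔ x) ↔ ((~y ↔ x) → (x ↔ (y ↔ y))) = 2 ↔ 2 = 5
x ↔ y = 1 ↔ 3 = 3
~(x ↔ y) = ~3 = 2
x → x = 1 → 1 = 5
~(x ↔ y) ↔ (x → x) = 2 ↔ 5 = 2
(~(y ↔ x) ↔ ((~y ↔ x) → (x ↔ (y ↔ y)))) → (~(x ↔ y) ↔ (x → x)) = 5 → 2 = 2
No assignment yields a value below 2, so this is the minimum.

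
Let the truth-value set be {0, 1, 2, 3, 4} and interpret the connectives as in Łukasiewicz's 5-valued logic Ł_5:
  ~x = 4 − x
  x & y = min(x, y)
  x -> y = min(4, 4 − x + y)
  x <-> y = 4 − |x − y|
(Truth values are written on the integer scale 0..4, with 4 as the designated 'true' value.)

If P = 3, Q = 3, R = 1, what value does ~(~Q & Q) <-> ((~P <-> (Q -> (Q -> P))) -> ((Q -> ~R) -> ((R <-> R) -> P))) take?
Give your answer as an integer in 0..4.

3

~Q = ~3 = 1
~Q & Q = 1 & 3 = 1
~(~Q & Q) = ~1 = 3
~P = ~3 = 1
Q -> P = 3 -> 3 = 4
Q -> (Q -> P) = 3 -> 4 = 4
~P <-> (Q -> (Q -> P)) = 1 <-> 4 = 1
~R = ~1 = 3
Q -> ~R = 3 -> 3 = 4
R <-> R = 1 <-> 1 = 4
(R <-> R) -> P = 4 -> 3 = 3
(Q -> ~R) -> ((R <-> R) -> P) = 4 -> 3 = 3
(~P <-> (Q -> (Q -> P))) -> ((Q -> ~R) -> ((R <-> R) -> P)) = 1 -> 3 = 4
~(~Q & Q) <-> ((~P <-> (Q -> (Q -> P))) -> ((Q -> ~R) -> ((R <-> R) -> P))) = 3 <-> 4 = 3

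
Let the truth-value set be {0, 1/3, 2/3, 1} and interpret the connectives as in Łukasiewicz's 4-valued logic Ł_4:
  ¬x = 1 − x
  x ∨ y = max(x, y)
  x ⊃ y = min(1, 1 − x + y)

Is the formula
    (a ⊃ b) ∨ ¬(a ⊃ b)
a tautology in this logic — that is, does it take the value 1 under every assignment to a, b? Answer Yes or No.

Counterexample: take a = 1/3, b = 0.
a ⊃ b = 1/3 ⊃ 0 = 2/3
a ⊃ b = 1/3 ⊃ 0 = 2/3
¬(a ⊃ b) = ¬2/3 = 1/3
(a ⊃ b) ∨ ¬(a ⊃ b) = 2/3 ∨ 1/3 = 2/3
This gives 2/3 ≠ 1.

No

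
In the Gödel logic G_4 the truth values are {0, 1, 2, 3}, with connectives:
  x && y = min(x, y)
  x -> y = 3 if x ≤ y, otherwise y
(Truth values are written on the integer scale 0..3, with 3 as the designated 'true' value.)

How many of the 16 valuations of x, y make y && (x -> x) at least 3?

x = 0, y = 0 ↦ 0  <
x = 0, y = 1 ↦ 1  <
x = 0, y = 2 ↦ 2  <
x = 0, y = 3 ↦ 3  ≥
x = 1, y = 0 ↦ 0  <
x = 1, y = 1 ↦ 1  <
x = 1, y = 2 ↦ 2  <
x = 1, y = 3 ↦ 3  ≥
x = 2, y = 0 ↦ 0  <
x = 2, y = 1 ↦ 1  <
x = 2, y = 2 ↦ 2  <
x = 2, y = 3 ↦ 3  ≥
x = 3, y = 0 ↦ 0  <
x = 3, y = 1 ↦ 1  <
x = 3, y = 2 ↦ 2  <
x = 3, y = 3 ↦ 3  ≥
So 4 of the 16 assignments meet the threshold.

4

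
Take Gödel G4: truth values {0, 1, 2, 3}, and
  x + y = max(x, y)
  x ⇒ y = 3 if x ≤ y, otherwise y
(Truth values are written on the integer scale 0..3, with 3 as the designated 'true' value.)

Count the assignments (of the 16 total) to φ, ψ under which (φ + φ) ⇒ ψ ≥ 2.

φ = 0, ψ = 0 ↦ 3  ≥
φ = 0, ψ = 1 ↦ 3  ≥
φ = 0, ψ = 2 ↦ 3  ≥
φ = 0, ψ = 3 ↦ 3  ≥
φ = 1, ψ = 0 ↦ 0  <
φ = 1, ψ = 1 ↦ 3  ≥
φ = 1, ψ = 2 ↦ 3  ≥
φ = 1, ψ = 3 ↦ 3  ≥
φ = 2, ψ = 0 ↦ 0  <
φ = 2, ψ = 1 ↦ 1  <
φ = 2, ψ = 2 ↦ 3  ≥
φ = 2, ψ = 3 ↦ 3  ≥
φ = 3, ψ = 0 ↦ 0  <
φ = 3, ψ = 1 ↦ 1  <
φ = 3, ψ = 2 ↦ 2  ≥
φ = 3, ψ = 3 ↦ 3  ≥
So 11 of the 16 assignments meet the threshold.

11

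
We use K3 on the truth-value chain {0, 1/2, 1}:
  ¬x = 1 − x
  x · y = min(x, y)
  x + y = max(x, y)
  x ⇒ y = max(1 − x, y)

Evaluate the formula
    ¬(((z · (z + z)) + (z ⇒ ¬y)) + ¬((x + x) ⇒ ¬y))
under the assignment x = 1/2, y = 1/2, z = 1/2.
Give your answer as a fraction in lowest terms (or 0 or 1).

z + z = 1/2 + 1/2 = 1/2
z · (z + z) = 1/2 · 1/2 = 1/2
¬y = ¬1/2 = 1/2
z ⇒ ¬y = 1/2 ⇒ 1/2 = 1/2
(z · (z + z)) + (z ⇒ ¬y) = 1/2 + 1/2 = 1/2
x + x = 1/2 + 1/2 = 1/2
¬y = ¬1/2 = 1/2
(x + x) ⇒ ¬y = 1/2 ⇒ 1/2 = 1/2
¬((x + x) ⇒ ¬y) = ¬1/2 = 1/2
((z · (z + z)) + (z ⇒ ¬y)) + ¬((x + x) ⇒ ¬y) = 1/2 + 1/2 = 1/2
¬(((z · (z + z)) + (z ⇒ ¬y)) + ¬((x + x) ⇒ ¬y)) = ¬1/2 = 1/2

1/2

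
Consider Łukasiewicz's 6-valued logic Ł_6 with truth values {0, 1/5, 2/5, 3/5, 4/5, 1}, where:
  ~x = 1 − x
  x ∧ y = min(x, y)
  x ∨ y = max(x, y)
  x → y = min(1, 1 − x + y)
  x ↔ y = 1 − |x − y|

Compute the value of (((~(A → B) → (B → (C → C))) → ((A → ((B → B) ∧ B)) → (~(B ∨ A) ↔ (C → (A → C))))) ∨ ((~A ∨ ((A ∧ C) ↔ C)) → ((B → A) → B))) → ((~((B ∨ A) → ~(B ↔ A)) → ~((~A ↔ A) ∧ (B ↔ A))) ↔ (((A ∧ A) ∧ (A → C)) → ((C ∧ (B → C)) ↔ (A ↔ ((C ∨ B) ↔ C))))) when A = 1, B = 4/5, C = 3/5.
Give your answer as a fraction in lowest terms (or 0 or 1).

1

A → B = 1 → 4/5 = 4/5
~(A → B) = ~4/5 = 1/5
C → C = 3/5 → 3/5 = 1
B → (C → C) = 4/5 → 1 = 1
~(A → B) → (B → (C → C)) = 1/5 → 1 = 1
B → B = 4/5 → 4/5 = 1
(B → B) ∧ B = 1 ∧ 4/5 = 4/5
A → ((B → B) ∧ B) = 1 → 4/5 = 4/5
B ∨ A = 4/5 ∨ 1 = 1
~(B ∨ A) = ~1 = 0
A → C = 1 → 3/5 = 3/5
C → (A → C) = 3/5 → 3/5 = 1
~(B ∨ A) ↔ (C → (A → C)) = 0 ↔ 1 = 0
(A → ((B → B) ∧ B)) → (~(B ∨ A) ↔ (C → (A → C))) = 4/5 → 0 = 1/5
(~(A → B) → (B → (C → C))) → ((A → ((B → B) ∧ B)) → (~(B ∨ A) ↔ (C → (A → C)))) = 1 → 1/5 = 1/5
~A = ~1 = 0
A ∧ C = 1 ∧ 3/5 = 3/5
(A ∧ C) ↔ C = 3/5 ↔ 3/5 = 1
~A ∨ ((A ∧ C) ↔ C) = 0 ∨ 1 = 1
B → A = 4/5 → 1 = 1
(B → A) → B = 1 → 4/5 = 4/5
(~A ∨ ((A ∧ C) ↔ C)) → ((B → A) → B) = 1 → 4/5 = 4/5
((~(A → B) → (B → (C → C))) → ((A → ((B → B) ∧ B)) → (~(B ∨ A) ↔ (C → (A → C))))) ∨ ((~A ∨ ((A ∧ C) ↔ C)) → ((B → A) → B)) = 1/5 ∨ 4/5 = 4/5
B ∨ A = 4/5 ∨ 1 = 1
B ↔ A = 4/5 ↔ 1 = 4/5
~(B ↔ A) = ~4/5 = 1/5
(B ∨ A) → ~(B ↔ A) = 1 → 1/5 = 1/5
~((B ∨ A) → ~(B ↔ A)) = ~1/5 = 4/5
~A = ~1 = 0
~A ↔ A = 0 ↔ 1 = 0
B ↔ A = 4/5 ↔ 1 = 4/5
(~A ↔ A) ∧ (B ↔ A) = 0 ∧ 4/5 = 0
~((~A ↔ A) ∧ (B ↔ A)) = ~0 = 1
~((B ∨ A) → ~(B ↔ A)) → ~((~A ↔ A) ∧ (B ↔ A)) = 4/5 → 1 = 1
A ∧ A = 1 ∧ 1 = 1
A → C = 1 → 3/5 = 3/5
(A ∧ A) ∧ (A → C) = 1 ∧ 3/5 = 3/5
B → C = 4/5 → 3/5 = 4/5
C ∧ (B → C) = 3/5 ∧ 4/5 = 3/5
C ∨ B = 3/5 ∨ 4/5 = 4/5
(C ∨ B) ↔ C = 4/5 ↔ 3/5 = 4/5
A ↔ ((C ∨ B) ↔ C) = 1 ↔ 4/5 = 4/5
(C ∧ (B → C)) ↔ (A ↔ ((C ∨ B) ↔ C)) = 3/5 ↔ 4/5 = 4/5
((A ∧ A) ∧ (A → C)) → ((C ∧ (B → C)) ↔ (A ↔ ((C ∨ B) ↔ C))) = 3/5 → 4/5 = 1
(~((B ∨ A) → ~(B ↔ A)) → ~((~A ↔ A) ∧ (B ↔ A))) ↔ (((A ∧ A) ∧ (A → C)) → ((C ∧ (B → C)) ↔ (A ↔ ((C ∨ B) ↔ C)))) = 1 ↔ 1 = 1
(((~(A → B) → (B → (C → C))) → ((A → ((B → B) ∧ B)) → (~(B ∨ A) ↔ (C → (A → C))))) ∨ ((~A ∨ ((A ∧ C) ↔ C)) → ((B → A) → B))) → ((~((B ∨ A) → ~(B ↔ A)) → ~((~A ↔ A) ∧ (B ↔ A))) ↔ (((A ∧ A) ∧ (A → C)) → ((C ∧ (B → C)) ↔ (A ↔ ((C ∨ B) ↔ C))))) = 4/5 → 1 = 1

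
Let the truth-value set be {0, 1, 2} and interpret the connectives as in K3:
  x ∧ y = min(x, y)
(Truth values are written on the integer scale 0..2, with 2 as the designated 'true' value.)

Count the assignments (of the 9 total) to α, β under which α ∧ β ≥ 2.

1

α = 0, β = 0 ↦ 0  <
α = 0, β = 1 ↦ 0  <
α = 0, β = 2 ↦ 0  <
α = 1, β = 0 ↦ 0  <
α = 1, β = 1 ↦ 1  <
α = 1, β = 2 ↦ 1  <
α = 2, β = 0 ↦ 0  <
α = 2, β = 1 ↦ 1  <
α = 2, β = 2 ↦ 2  ≥
So 1 of the 9 assignments meets the threshold.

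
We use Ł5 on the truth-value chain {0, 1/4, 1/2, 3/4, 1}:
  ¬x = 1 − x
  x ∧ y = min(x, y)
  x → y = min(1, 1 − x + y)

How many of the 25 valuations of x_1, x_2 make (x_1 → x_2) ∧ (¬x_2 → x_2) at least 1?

12

value 1: 12 assignments (counts)
value 3/4: 2 assignments
value 1/2: 5 assignments
value 1/4: 1 assignment
value 0: 5 assignments
So 12 of the 25 assignments meet the threshold.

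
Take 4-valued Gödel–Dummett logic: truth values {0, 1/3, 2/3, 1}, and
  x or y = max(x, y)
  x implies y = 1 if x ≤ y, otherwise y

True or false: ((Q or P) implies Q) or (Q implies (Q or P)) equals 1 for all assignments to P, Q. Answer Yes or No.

Yes

P = 0, Q = 0 ↦ 1
P = 0, Q = 1/3 ↦ 1
P = 0, Q = 2/3 ↦ 1
P = 0, Q = 1 ↦ 1
P = 1/3, Q = 0 ↦ 1
P = 1/3, Q = 1/3 ↦ 1
P = 1/3, Q = 2/3 ↦ 1
P = 1/3, Q = 1 ↦ 1
P = 2/3, Q = 0 ↦ 1
P = 2/3, Q = 1/3 ↦ 1
P = 2/3, Q = 2/3 ↦ 1
P = 2/3, Q = 1 ↦ 1
P = 1, Q = 0 ↦ 1
P = 1, Q = 1/3 ↦ 1
P = 1, Q = 2/3 ↦ 1
P = 1, Q = 1 ↦ 1
Every assignment gives a value ≥ 1.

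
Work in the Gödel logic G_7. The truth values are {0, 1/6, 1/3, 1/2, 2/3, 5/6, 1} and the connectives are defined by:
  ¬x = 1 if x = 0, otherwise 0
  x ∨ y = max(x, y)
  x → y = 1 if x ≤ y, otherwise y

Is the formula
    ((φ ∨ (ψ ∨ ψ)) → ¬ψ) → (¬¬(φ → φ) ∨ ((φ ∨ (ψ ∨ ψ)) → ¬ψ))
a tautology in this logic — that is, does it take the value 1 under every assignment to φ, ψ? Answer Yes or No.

Yes

At φ = 0, ψ = 1/3, for instance:
ψ ∨ ψ = 1/3 ∨ 1/3 = 1/3
φ ∨ (ψ ∨ ψ) = 0 ∨ 1/3 = 1/3
¬ψ = ¬1/3 = 0
(φ ∨ (ψ ∨ ψ)) → ¬ψ = 1/3 → 0 = 0
φ → φ = 0 → 0 = 1
¬(φ → φ) = ¬1 = 0
¬¬(φ → φ) = ¬0 = 1
¬¬(φ → φ) ∨ ((φ ∨ (ψ ∨ ψ)) → ¬ψ) = 1 ∨ 0 = 1
((φ ∨ (ψ ∨ ψ)) → ¬ψ) → (¬¬(φ → φ) ∨ ((φ ∨ (ψ ∨ ψ)) → ¬ψ)) = 0 → 1 = 1
and checking the remaining 48 assignments likewise gives ≥ 1 in every case.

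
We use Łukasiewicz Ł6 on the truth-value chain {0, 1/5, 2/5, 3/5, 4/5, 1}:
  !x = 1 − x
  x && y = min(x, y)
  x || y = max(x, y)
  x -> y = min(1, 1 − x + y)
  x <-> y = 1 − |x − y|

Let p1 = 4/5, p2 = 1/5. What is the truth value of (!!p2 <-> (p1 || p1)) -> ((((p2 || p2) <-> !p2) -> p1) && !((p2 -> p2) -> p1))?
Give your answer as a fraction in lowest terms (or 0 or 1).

!p2 = !1/5 = 4/5
!!p2 = !4/5 = 1/5
p1 || p1 = 4/5 || 4/5 = 4/5
!!p2 <-> (p1 || p1) = 1/5 <-> 4/5 = 2/5
p2 || p2 = 1/5 || 1/5 = 1/5
!p2 = !1/5 = 4/5
(p2 || p2) <-> !p2 = 1/5 <-> 4/5 = 2/5
((p2 || p2) <-> !p2) -> p1 = 2/5 -> 4/5 = 1
p2 -> p2 = 1/5 -> 1/5 = 1
(p2 -> p2) -> p1 = 1 -> 4/5 = 4/5
!((p2 -> p2) -> p1) = !4/5 = 1/5
(((p2 || p2) <-> !p2) -> p1) && !((p2 -> p2) -> p1) = 1 && 1/5 = 1/5
(!!p2 <-> (p1 || p1)) -> ((((p2 || p2) <-> !p2) -> p1) && !((p2 -> p2) -> p1)) = 2/5 -> 1/5 = 4/5

4/5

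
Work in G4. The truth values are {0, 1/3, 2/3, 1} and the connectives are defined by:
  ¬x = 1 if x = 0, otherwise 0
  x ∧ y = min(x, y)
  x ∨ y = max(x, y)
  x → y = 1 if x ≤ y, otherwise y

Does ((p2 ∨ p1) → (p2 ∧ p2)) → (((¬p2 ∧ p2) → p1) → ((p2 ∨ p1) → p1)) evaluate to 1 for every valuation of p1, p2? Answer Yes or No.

No

Counterexample: take p1 = 0, p2 = 1/3.
p2 ∨ p1 = 1/3 ∨ 0 = 1/3
p2 ∧ p2 = 1/3 ∧ 1/3 = 1/3
(p2 ∨ p1) → (p2 ∧ p2) = 1/3 → 1/3 = 1
¬p2 = ¬1/3 = 0
¬p2 ∧ p2 = 0 ∧ 1/3 = 0
(¬p2 ∧ p2) → p1 = 0 → 0 = 1
p2 ∨ p1 = 1/3 ∨ 0 = 1/3
(p2 ∨ p1) → p1 = 1/3 → 0 = 0
((¬p2 ∧ p2) → p1) → ((p2 ∨ p1) → p1) = 1 → 0 = 0
((p2 ∨ p1) → (p2 ∧ p2)) → (((¬p2 ∧ p2) → p1) → ((p2 ∨ p1) → p1)) = 1 → 0 = 0
This gives 0 ≠ 1.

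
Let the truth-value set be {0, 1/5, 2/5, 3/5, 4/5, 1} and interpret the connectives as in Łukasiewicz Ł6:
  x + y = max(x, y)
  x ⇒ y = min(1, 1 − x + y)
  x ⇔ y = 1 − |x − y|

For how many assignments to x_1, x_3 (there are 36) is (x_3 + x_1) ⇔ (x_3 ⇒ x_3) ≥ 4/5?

20

value 1: 11 assignments (counts)
value 4/5: 9 assignments (counts)
value 3/5: 7 assignments
value 2/5: 5 assignments
value 1/5: 3 assignments
value 0: 1 assignment
So 20 of the 36 assignments meet the threshold.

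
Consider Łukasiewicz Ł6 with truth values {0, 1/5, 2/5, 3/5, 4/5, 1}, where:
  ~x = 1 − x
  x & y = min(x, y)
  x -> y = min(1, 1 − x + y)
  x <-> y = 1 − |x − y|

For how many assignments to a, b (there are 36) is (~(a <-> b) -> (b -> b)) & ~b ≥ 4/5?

value 1: 6 assignments (counts)
value 4/5: 6 assignments (counts)
value 3/5: 6 assignments
value 2/5: 6 assignments
value 1/5: 6 assignments
value 0: 6 assignments
So 12 of the 36 assignments meet the threshold.

12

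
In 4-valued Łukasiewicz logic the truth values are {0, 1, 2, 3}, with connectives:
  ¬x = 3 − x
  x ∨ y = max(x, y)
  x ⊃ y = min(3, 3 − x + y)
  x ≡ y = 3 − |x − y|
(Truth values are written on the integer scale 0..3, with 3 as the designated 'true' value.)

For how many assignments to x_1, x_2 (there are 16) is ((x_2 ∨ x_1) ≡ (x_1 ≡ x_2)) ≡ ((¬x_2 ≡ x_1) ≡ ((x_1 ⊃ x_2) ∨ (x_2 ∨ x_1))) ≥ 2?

x_1 = 0, x_2 = 0 ↦ 3  ≥
x_1 = 0, x_2 = 1 ↦ 2  ≥
x_1 = 0, x_2 = 2 ↦ 3  ≥
x_1 = 0, x_2 = 3 ↦ 0  <
x_1 = 1, x_2 = 0 ↦ 3  ≥
x_1 = 1, x_2 = 1 ↦ 2  ≥
x_1 = 1, x_2 = 2 ↦ 3  ≥
x_1 = 1, x_2 = 3 ↦ 2  ≥
x_1 = 2, x_2 = 0 ↦ 2  ≥
x_1 = 2, x_2 = 1 ↦ 2  ≥
x_1 = 2, x_2 = 2 ↦ 3  ≥
x_1 = 2, x_2 = 3 ↦ 2  ≥
x_1 = 3, x_2 = 0 ↦ 0  <
x_1 = 3, x_2 = 1 ↦ 2  ≥
x_1 = 3, x_2 = 2 ↦ 2  ≥
x_1 = 3, x_2 = 3 ↦ 0  <
So 13 of the 16 assignments meet the threshold.

13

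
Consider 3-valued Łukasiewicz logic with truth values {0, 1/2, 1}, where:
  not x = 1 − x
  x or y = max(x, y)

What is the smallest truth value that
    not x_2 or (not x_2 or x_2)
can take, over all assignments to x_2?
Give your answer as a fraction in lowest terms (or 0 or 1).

1/2

Take x_2 = 1/2:
not x_2 = not 1/2 = 1/2
not x_2 = not 1/2 = 1/2
not x_2 or x_2 = 1/2 or 1/2 = 1/2
not x_2 or (not x_2 or x_2) = 1/2 or 1/2 = 1/2
No assignment yields a value below 1/2, so this is the minimum.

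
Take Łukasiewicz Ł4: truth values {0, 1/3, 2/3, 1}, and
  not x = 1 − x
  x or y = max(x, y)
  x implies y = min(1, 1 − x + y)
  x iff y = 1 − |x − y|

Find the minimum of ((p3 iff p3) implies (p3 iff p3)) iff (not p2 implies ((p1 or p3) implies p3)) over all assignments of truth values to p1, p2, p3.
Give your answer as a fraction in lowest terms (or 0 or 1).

0

Take p1 = 1, p2 = 0, p3 = 0:
p3 iff p3 = 0 iff 0 = 1
p3 iff p3 = 0 iff 0 = 1
(p3 iff p3) implies (p3 iff p3) = 1 implies 1 = 1
not p2 = not 0 = 1
p1 or p3 = 1 or 0 = 1
(p1 or p3) implies p3 = 1 implies 0 = 0
not p2 implies ((p1 or p3) implies p3) = 1 implies 0 = 0
((p3 iff p3) implies (p3 iff p3)) iff (not p2 implies ((p1 or p3) implies p3)) = 1 iff 0 = 0
No assignment yields a value below 0, so this is the minimum.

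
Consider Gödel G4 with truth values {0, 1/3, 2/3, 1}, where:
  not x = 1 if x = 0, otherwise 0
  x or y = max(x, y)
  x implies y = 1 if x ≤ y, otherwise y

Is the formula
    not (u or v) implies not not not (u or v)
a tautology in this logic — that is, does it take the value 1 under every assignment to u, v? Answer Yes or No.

u = 0, v = 0 ↦ 1
u = 0, v = 1/3 ↦ 1
u = 0, v = 2/3 ↦ 1
u = 0, v = 1 ↦ 1
u = 1/3, v = 0 ↦ 1
u = 1/3, v = 1/3 ↦ 1
u = 1/3, v = 2/3 ↦ 1
u = 1/3, v = 1 ↦ 1
u = 2/3, v = 0 ↦ 1
u = 2/3, v = 1/3 ↦ 1
u = 2/3, v = 2/3 ↦ 1
u = 2/3, v = 1 ↦ 1
u = 1, v = 0 ↦ 1
u = 1, v = 1/3 ↦ 1
u = 1, v = 2/3 ↦ 1
u = 1, v = 1 ↦ 1
Every assignment gives a value ≥ 1.

Yes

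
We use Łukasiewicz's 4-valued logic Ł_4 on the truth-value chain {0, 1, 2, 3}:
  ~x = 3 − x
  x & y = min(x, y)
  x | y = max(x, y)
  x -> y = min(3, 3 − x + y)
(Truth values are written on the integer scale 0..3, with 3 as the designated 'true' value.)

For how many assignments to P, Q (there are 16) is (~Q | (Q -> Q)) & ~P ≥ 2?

8

P = 0, Q = 0 ↦ 3  ≥
P = 0, Q = 1 ↦ 3  ≥
P = 0, Q = 2 ↦ 3  ≥
P = 0, Q = 3 ↦ 3  ≥
P = 1, Q = 0 ↦ 2  ≥
P = 1, Q = 1 ↦ 2  ≥
P = 1, Q = 2 ↦ 2  ≥
P = 1, Q = 3 ↦ 2  ≥
P = 2, Q = 0 ↦ 1  <
P = 2, Q = 1 ↦ 1  <
P = 2, Q = 2 ↦ 1  <
P = 2, Q = 3 ↦ 1  <
P = 3, Q = 0 ↦ 0  <
P = 3, Q = 1 ↦ 0  <
P = 3, Q = 2 ↦ 0  <
P = 3, Q = 3 ↦ 0  <
So 8 of the 16 assignments meet the threshold.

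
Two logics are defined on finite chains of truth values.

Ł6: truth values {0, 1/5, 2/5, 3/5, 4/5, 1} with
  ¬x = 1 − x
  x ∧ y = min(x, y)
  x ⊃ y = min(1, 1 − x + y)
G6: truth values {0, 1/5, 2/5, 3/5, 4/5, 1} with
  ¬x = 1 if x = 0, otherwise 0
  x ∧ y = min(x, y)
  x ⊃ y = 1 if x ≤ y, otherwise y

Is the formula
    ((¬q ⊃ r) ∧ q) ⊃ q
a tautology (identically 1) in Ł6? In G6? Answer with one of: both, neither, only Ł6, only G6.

both

In Ł6: every assignment gives 1 — tautology.
In G6: every assignment gives 1 — tautology.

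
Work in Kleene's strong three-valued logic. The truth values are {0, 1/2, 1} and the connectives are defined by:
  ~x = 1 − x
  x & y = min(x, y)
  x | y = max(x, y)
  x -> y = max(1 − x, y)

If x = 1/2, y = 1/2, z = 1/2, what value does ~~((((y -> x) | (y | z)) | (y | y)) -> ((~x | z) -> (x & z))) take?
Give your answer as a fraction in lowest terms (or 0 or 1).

y -> x = 1/2 -> 1/2 = 1/2
y | z = 1/2 | 1/2 = 1/2
(y -> x) | (y | z) = 1/2 | 1/2 = 1/2
y | y = 1/2 | 1/2 = 1/2
((y -> x) | (y | z)) | (y | y) = 1/2 | 1/2 = 1/2
~x = ~1/2 = 1/2
~x | z = 1/2 | 1/2 = 1/2
x & z = 1/2 & 1/2 = 1/2
(~x | z) -> (x & z) = 1/2 -> 1/2 = 1/2
(((y -> x) | (y | z)) | (y | y)) -> ((~x | z) -> (x & z)) = 1/2 -> 1/2 = 1/2
~((((y -> x) | (y | z)) | (y | y)) -> ((~x | z) -> (x & z))) = ~1/2 = 1/2
~~((((y -> x) | (y | z)) | (y | y)) -> ((~x | z) -> (x & z))) = ~1/2 = 1/2

1/2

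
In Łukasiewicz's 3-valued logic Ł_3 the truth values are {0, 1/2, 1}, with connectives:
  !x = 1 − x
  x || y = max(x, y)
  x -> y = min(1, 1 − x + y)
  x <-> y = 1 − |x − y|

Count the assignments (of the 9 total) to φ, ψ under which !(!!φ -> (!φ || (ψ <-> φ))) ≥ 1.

φ = 0, ψ = 0 ↦ 0  <
φ = 0, ψ = 1/2 ↦ 0  <
φ = 0, ψ = 1 ↦ 0  <
φ = 1/2, ψ = 0 ↦ 0  <
φ = 1/2, ψ = 1/2 ↦ 0  <
φ = 1/2, ψ = 1 ↦ 0  <
φ = 1, ψ = 0 ↦ 1  ≥
φ = 1, ψ = 1/2 ↦ 1/2  <
φ = 1, ψ = 1 ↦ 0  <
So 1 of the 9 assignments meets the threshold.

1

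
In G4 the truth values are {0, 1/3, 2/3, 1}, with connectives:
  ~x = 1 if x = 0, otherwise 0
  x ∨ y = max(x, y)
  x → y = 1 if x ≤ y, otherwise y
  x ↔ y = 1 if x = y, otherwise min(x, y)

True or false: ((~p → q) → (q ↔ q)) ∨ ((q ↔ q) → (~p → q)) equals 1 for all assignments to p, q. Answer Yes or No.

p = 0, q = 0 ↦ 1
p = 0, q = 1/3 ↦ 1
p = 0, q = 2/3 ↦ 1
p = 0, q = 1 ↦ 1
p = 1/3, q = 0 ↦ 1
p = 1/3, q = 1/3 ↦ 1
p = 1/3, q = 2/3 ↦ 1
p = 1/3, q = 1 ↦ 1
p = 2/3, q = 0 ↦ 1
p = 2/3, q = 1/3 ↦ 1
p = 2/3, q = 2/3 ↦ 1
p = 2/3, q = 1 ↦ 1
p = 1, q = 0 ↦ 1
p = 1, q = 1/3 ↦ 1
p = 1, q = 2/3 ↦ 1
p = 1, q = 1 ↦ 1
Every assignment gives a value ≥ 1.

Yes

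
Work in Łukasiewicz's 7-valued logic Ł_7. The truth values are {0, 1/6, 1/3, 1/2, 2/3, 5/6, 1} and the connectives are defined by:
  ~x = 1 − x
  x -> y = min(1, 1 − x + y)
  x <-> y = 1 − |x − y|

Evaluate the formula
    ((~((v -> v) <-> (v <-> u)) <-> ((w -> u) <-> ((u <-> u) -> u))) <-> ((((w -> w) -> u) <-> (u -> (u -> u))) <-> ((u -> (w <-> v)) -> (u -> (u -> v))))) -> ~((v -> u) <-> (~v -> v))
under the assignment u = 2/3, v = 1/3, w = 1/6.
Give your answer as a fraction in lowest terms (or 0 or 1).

v -> v = 1/3 -> 1/3 = 1
v <-> u = 1/3 <-> 2/3 = 2/3
(v -> v) <-> (v <-> u) = 1 <-> 2/3 = 2/3
~((v -> v) <-> (v <-> u)) = ~2/3 = 1/3
w -> u = 1/6 -> 2/3 = 1
u <-> u = 2/3 <-> 2/3 = 1
(u <-> u) -> u = 1 -> 2/3 = 2/3
(w -> u) <-> ((u <-> u) -> u) = 1 <-> 2/3 = 2/3
~((v -> v) <-> (v <-> u)) <-> ((w -> u) <-> ((u <-> u) -> u)) = 1/3 <-> 2/3 = 2/3
w -> w = 1/6 -> 1/6 = 1
(w -> w) -> u = 1 -> 2/3 = 2/3
u -> u = 2/3 -> 2/3 = 1
u -> (u -> u) = 2/3 -> 1 = 1
((w -> w) -> u) <-> (u -> (u -> u)) = 2/3 <-> 1 = 2/3
w <-> v = 1/6 <-> 1/3 = 5/6
u -> (w <-> v) = 2/3 -> 5/6 = 1
u -> v = 2/3 -> 1/3 = 2/3
u -> (u -> v) = 2/3 -> 2/3 = 1
(u -> (w <-> v)) -> (u -> (u -> v)) = 1 -> 1 = 1
(((w -> w) -> u) <-> (u -> (u -> u))) <-> ((u -> (w <-> v)) -> (u -> (u -> v))) = 2/3 <-> 1 = 2/3
(~((v -> v) <-> (v <-> u)) <-> ((w -> u) <-> ((u <-> u) -> u))) <-> ((((w -> w) -> u) <-> (u -> (u -> u))) <-> ((u -> (w <-> v)) -> (u -> (u -> v)))) = 2/3 <-> 2/3 = 1
v -> u = 1/3 -> 2/3 = 1
~v = ~1/3 = 2/3
~v -> v = 2/3 -> 1/3 = 2/3
(v -> u) <-> (~v -> v) = 1 <-> 2/3 = 2/3
~((v -> u) <-> (~v -> v)) = ~2/3 = 1/3
((~((v -> v) <-> (v <-> u)) <-> ((w -> u) <-> ((u <-> u) -> u))) <-> ((((w -> w) -> u) <-> (u -> (u -> u))) <-> ((u -> (w <-> v)) -> (u -> (u -> v))))) -> ~((v -> u) <-> (~v -> v)) = 1 -> 1/3 = 1/3

1/3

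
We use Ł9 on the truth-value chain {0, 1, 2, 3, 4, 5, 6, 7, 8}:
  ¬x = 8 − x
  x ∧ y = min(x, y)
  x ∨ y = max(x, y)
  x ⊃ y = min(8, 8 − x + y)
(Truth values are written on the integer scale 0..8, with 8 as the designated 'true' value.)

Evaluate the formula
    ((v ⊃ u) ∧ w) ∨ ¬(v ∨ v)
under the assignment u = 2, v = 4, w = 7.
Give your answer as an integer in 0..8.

6

v ⊃ u = 4 ⊃ 2 = 6
(v ⊃ u) ∧ w = 6 ∧ 7 = 6
v ∨ v = 4 ∨ 4 = 4
¬(v ∨ v) = ¬4 = 4
((v ⊃ u) ∧ w) ∨ ¬(v ∨ v) = 6 ∨ 4 = 6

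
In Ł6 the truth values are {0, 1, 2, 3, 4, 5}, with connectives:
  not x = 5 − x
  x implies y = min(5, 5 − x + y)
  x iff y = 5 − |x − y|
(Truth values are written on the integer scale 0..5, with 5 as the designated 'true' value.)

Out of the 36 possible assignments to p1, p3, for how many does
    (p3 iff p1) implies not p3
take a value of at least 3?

value 5: 17 assignments (counts)
value 4: 7 assignments (counts)
value 3: 5 assignments (counts)
value 2: 4 assignments
value 1: 2 assignments
value 0: 1 assignment
So 29 of the 36 assignments meet the threshold.

29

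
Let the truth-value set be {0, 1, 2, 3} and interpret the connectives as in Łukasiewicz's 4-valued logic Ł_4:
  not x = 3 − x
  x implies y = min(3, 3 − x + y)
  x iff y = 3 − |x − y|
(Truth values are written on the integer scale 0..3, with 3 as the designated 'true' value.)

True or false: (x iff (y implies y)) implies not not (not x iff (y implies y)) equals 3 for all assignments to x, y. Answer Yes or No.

No

Counterexample: take x = 2, y = 0.
y implies y = 0 implies 0 = 3
x iff (y implies y) = 2 iff 3 = 2
not x = not 2 = 1
y implies y = 0 implies 0 = 3
not x iff (y implies y) = 1 iff 3 = 1
not (not x iff (y implies y)) = not 1 = 2
not not (not x iff (y implies y)) = not 2 = 1
(x iff (y implies y)) implies not not (not x iff (y implies y)) = 2 implies 1 = 2
This gives 2 ≠ 3.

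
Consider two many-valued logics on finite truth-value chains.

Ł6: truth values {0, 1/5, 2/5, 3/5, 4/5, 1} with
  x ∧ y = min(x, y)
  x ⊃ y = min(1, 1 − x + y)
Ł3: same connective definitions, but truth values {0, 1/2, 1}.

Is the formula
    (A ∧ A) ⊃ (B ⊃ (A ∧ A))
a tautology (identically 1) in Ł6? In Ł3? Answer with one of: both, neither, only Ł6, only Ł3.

In Ł6: every assignment gives 1 — tautology.
In Ł3: every assignment gives 1 — tautology.

both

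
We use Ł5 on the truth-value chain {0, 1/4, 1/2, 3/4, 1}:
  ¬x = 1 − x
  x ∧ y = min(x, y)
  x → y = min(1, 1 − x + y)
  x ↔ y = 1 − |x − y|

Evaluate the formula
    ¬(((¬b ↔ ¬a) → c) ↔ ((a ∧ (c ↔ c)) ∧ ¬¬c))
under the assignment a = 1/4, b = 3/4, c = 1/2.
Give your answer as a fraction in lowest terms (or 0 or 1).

¬b = ¬3/4 = 1/4
¬a = ¬1/4 = 3/4
¬b ↔ ¬a = 1/4 ↔ 3/4 = 1/2
(¬b ↔ ¬a) → c = 1/2 → 1/2 = 1
c ↔ c = 1/2 ↔ 1/2 = 1
a ∧ (c ↔ c) = 1/4 ∧ 1 = 1/4
¬c = ¬1/2 = 1/2
¬¬c = ¬1/2 = 1/2
(a ∧ (c ↔ c)) ∧ ¬¬c = 1/4 ∧ 1/2 = 1/4
((¬b ↔ ¬a) → c) ↔ ((a ∧ (c ↔ c)) ∧ ¬¬c) = 1 ↔ 1/4 = 1/4
¬(((¬b ↔ ¬a) → c) ↔ ((a ∧ (c ↔ c)) ∧ ¬¬c)) = ¬1/4 = 3/4

3/4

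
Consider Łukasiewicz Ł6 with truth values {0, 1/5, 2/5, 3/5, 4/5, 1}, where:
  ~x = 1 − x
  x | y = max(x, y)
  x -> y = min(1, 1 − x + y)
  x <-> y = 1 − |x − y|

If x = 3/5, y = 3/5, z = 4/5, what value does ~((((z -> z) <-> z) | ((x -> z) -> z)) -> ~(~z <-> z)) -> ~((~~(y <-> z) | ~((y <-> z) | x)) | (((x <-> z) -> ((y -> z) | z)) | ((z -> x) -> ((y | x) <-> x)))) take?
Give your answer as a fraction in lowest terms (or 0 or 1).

z -> z = 4/5 -> 4/5 = 1
(z -> z) <-> z = 1 <-> 4/5 = 4/5
x -> z = 3/5 -> 4/5 = 1
(x -> z) -> z = 1 -> 4/5 = 4/5
((z -> z) <-> z) | ((x -> z) -> z) = 4/5 | 4/5 = 4/5
~z = ~4/5 = 1/5
~z <-> z = 1/5 <-> 4/5 = 2/5
~(~z <-> z) = ~2/5 = 3/5
(((z -> z) <-> z) | ((x -> z) -> z)) -> ~(~z <-> z) = 4/5 -> 3/5 = 4/5
~((((z -> z) <-> z) | ((x -> z) -> z)) -> ~(~z <-> z)) = ~4/5 = 1/5
y <-> z = 3/5 <-> 4/5 = 4/5
~(y <-> z) = ~4/5 = 1/5
~~(y <-> z) = ~1/5 = 4/5
y <-> z = 3/5 <-> 4/5 = 4/5
(y <-> z) | x = 4/5 | 3/5 = 4/5
~((y <-> z) | x) = ~4/5 = 1/5
~~(y <-> z) | ~((y <-> z) | x) = 4/5 | 1/5 = 4/5
x <-> z = 3/5 <-> 4/5 = 4/5
y -> z = 3/5 -> 4/5 = 1
(y -> z) | z = 1 | 4/5 = 1
(x <-> z) -> ((y -> z) | z) = 4/5 -> 1 = 1
z -> x = 4/5 -> 3/5 = 4/5
y | x = 3/5 | 3/5 = 3/5
(y | x) <-> x = 3/5 <-> 3/5 = 1
(z -> x) -> ((y | x) <-> x) = 4/5 -> 1 = 1
((x <-> z) -> ((y -> z) | z)) | ((z -> x) -> ((y | x) <-> x)) = 1 | 1 = 1
(~~(y <-> z) | ~((y <-> z) | x)) | (((x <-> z) -> ((y -> z) | z)) | ((z -> x) -> ((y | x) <-> x))) = 4/5 | 1 = 1
~((~~(y <-> z) | ~((y <-> z) | x)) | (((x <-> z) -> ((y -> z) | z)) | ((z -> x) -> ((y | x) <-> x)))) = ~1 = 0
~((((z -> z) <-> z) | ((x -> z) -> z)) -> ~(~z <-> z)) -> ~((~~(y <-> z) | ~((y <-> z) | x)) | (((x <-> z) -> ((y -> z) | z)) | ((z -> x) -> ((y | x) <-> x)))) = 1/5 -> 0 = 4/5

4/5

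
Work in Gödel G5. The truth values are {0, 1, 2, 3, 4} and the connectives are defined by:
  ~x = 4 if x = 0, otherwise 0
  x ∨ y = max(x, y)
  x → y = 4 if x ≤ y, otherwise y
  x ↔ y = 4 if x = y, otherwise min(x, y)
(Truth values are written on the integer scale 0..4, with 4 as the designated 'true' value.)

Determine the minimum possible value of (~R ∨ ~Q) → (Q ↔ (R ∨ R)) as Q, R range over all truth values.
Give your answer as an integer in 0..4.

0

Take Q = 0, R = 1:
~R = ~1 = 0
~Q = ~0 = 4
~R ∨ ~Q = 0 ∨ 4 = 4
R ∨ R = 1 ∨ 1 = 1
Q ↔ (R ∨ R) = 0 ↔ 1 = 0
(~R ∨ ~Q) → (Q ↔ (R ∨ R)) = 4 → 0 = 0
No assignment yields a value below 0, so this is the minimum.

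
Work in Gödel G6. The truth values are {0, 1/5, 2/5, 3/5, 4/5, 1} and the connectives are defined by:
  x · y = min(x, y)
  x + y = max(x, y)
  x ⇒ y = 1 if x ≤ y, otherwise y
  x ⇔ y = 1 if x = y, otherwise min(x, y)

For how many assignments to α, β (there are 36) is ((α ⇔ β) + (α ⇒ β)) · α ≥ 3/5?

value 1: 1 assignment (counts)
value 4/5: 3 assignments (counts)
value 3/5: 5 assignments (counts)
value 2/5: 7 assignments
value 1/5: 9 assignments
value 0: 11 assignments
So 9 of the 36 assignments meet the threshold.

9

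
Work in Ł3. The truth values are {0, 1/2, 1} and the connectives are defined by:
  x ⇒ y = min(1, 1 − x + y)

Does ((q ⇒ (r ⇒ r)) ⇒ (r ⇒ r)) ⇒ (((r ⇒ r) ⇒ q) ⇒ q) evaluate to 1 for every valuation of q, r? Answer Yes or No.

Yes

q = 0, r = 0 ↦ 1
q = 0, r = 1/2 ↦ 1
q = 0, r = 1 ↦ 1
q = 1/2, r = 0 ↦ 1
q = 1/2, r = 1/2 ↦ 1
q = 1/2, r = 1 ↦ 1
q = 1, r = 0 ↦ 1
q = 1, r = 1/2 ↦ 1
q = 1, r = 1 ↦ 1
Every assignment gives a value ≥ 1.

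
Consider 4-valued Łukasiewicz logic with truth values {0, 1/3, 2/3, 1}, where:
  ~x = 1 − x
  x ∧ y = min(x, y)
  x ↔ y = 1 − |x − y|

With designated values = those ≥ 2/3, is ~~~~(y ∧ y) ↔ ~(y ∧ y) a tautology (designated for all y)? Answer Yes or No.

Counterexample: take y = 0.
y ∧ y = 0 ∧ 0 = 0
~(y ∧ y) = ~0 = 1
~~(y ∧ y) = ~1 = 0
~~~(y ∧ y) = ~0 = 1
~~~~(y ∧ y) = ~1 = 0
~~~~(y ∧ y) ↔ ~(y ∧ y) = 0 ↔ 1 = 0
This gives 0, which is below 2/3.

No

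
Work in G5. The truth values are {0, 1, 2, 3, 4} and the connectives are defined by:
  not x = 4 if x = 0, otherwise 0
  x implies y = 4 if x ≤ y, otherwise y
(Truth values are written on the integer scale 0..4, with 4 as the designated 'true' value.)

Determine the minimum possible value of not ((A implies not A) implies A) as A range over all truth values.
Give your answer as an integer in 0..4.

0

Take A = 1:
not A = not 1 = 0
A implies not A = 1 implies 0 = 0
(A implies not A) implies A = 0 implies 1 = 4
not ((A implies not A) implies A) = not 4 = 0
No assignment yields a value below 0, so this is the minimum.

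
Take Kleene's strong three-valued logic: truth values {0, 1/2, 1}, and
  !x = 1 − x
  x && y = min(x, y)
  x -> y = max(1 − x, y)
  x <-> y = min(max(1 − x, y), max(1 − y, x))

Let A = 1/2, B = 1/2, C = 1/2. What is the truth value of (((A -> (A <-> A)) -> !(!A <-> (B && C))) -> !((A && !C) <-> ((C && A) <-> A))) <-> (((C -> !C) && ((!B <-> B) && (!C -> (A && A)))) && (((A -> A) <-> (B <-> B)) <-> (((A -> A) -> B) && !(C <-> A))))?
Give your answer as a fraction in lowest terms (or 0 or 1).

A <-> A = 1/2 <-> 1/2 = 1/2
A -> (A <-> A) = 1/2 -> 1/2 = 1/2
!A = !1/2 = 1/2
B && C = 1/2 && 1/2 = 1/2
!A <-> (B && C) = 1/2 <-> 1/2 = 1/2
!(!A <-> (B && C)) = !1/2 = 1/2
(A -> (A <-> A)) -> !(!A <-> (B && C)) = 1/2 -> 1/2 = 1/2
!C = !1/2 = 1/2
A && !C = 1/2 && 1/2 = 1/2
C && A = 1/2 && 1/2 = 1/2
(C && A) <-> A = 1/2 <-> 1/2 = 1/2
(A && !C) <-> ((C && A) <-> A) = 1/2 <-> 1/2 = 1/2
!((A && !C) <-> ((C && A) <-> A)) = !1/2 = 1/2
((A -> (A <-> A)) -> !(!A <-> (B && C))) -> !((A && !C) <-> ((C && A) <-> A)) = 1/2 -> 1/2 = 1/2
!C = !1/2 = 1/2
C -> !C = 1/2 -> 1/2 = 1/2
!B = !1/2 = 1/2
!B <-> B = 1/2 <-> 1/2 = 1/2
!C = !1/2 = 1/2
A && A = 1/2 && 1/2 = 1/2
!C -> (A && A) = 1/2 -> 1/2 = 1/2
(!B <-> B) && (!C -> (A && A)) = 1/2 && 1/2 = 1/2
(C -> !C) && ((!B <-> B) && (!C -> (A && A))) = 1/2 && 1/2 = 1/2
A -> A = 1/2 -> 1/2 = 1/2
B <-> B = 1/2 <-> 1/2 = 1/2
(A -> A) <-> (B <-> B) = 1/2 <-> 1/2 = 1/2
A -> A = 1/2 -> 1/2 = 1/2
(A -> A) -> B = 1/2 -> 1/2 = 1/2
C <-> A = 1/2 <-> 1/2 = 1/2
!(C <-> A) = !1/2 = 1/2
((A -> A) -> B) && !(C <-> A) = 1/2 && 1/2 = 1/2
((A -> A) <-> (B <-> B)) <-> (((A -> A) -> B) && !(C <-> A)) = 1/2 <-> 1/2 = 1/2
((C -> !C) && ((!B <-> B) && (!C -> (A && A)))) && (((A -> A) <-> (B <-> B)) <-> (((A -> A) -> B) && !(C <-> A))) = 1/2 && 1/2 = 1/2
(((A -> (A <-> A)) -> !(!A <-> (B && C))) -> !((A && !C) <-> ((C && A) <-> A))) <-> (((C -> !C) && ((!B <-> B) && (!C -> (A && A)))) && (((A -> A) <-> (B <-> B)) <-> (((A -> A) -> B) && !(C <-> A)))) = 1/2 <-> 1/2 = 1/2

1/2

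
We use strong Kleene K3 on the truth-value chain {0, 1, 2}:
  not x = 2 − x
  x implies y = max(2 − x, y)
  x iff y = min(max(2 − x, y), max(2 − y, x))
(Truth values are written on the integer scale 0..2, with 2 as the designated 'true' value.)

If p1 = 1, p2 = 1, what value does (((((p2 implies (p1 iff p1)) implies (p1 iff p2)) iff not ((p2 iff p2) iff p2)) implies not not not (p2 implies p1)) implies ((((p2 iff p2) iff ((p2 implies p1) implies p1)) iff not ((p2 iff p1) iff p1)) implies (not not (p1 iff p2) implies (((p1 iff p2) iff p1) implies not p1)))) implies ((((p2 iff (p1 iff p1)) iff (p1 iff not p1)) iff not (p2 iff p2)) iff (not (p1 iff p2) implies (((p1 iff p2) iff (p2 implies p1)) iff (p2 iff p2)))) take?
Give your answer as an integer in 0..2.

p1 iff p1 = 1 iff 1 = 1
p2 implies (p1 iff p1) = 1 implies 1 = 1
p1 iff p2 = 1 iff 1 = 1
(p2 implies (p1 iff p1)) implies (p1 iff p2) = 1 implies 1 = 1
p2 iff p2 = 1 iff 1 = 1
(p2 iff p2) iff p2 = 1 iff 1 = 1
not ((p2 iff p2) iff p2) = not 1 = 1
((p2 implies (p1 iff p1)) implies (p1 iff p2)) iff not ((p2 iff p2) iff p2) = 1 iff 1 = 1
p2 implies p1 = 1 implies 1 = 1
not (p2 implies p1) = not 1 = 1
not not (p2 implies p1) = not 1 = 1
not not not (p2 implies p1) = not 1 = 1
(((p2 implies (p1 iff p1)) implies (p1 iff p2)) iff not ((p2 iff p2) iff p2)) implies not not not (p2 implies p1) = 1 implies 1 = 1
p2 iff p2 = 1 iff 1 = 1
p2 implies p1 = 1 implies 1 = 1
(p2 implies p1) implies p1 = 1 implies 1 = 1
(p2 iff p2) iff ((p2 implies p1) implies p1) = 1 iff 1 = 1
p2 iff p1 = 1 iff 1 = 1
(p2 iff p1) iff p1 = 1 iff 1 = 1
not ((p2 iff p1) iff p1) = not 1 = 1
((p2 iff p2) iff ((p2 implies p1) implies p1)) iff not ((p2 iff p1) iff p1) = 1 iff 1 = 1
p1 iff p2 = 1 iff 1 = 1
not (p1 iff p2) = not 1 = 1
not not (p1 iff p2) = not 1 = 1
p1 iff p2 = 1 iff 1 = 1
(p1 iff p2) iff p1 = 1 iff 1 = 1
not p1 = not 1 = 1
((p1 iff p2) iff p1) implies not p1 = 1 implies 1 = 1
not not (p1 iff p2) implies (((p1 iff p2) iff p1) implies not p1) = 1 implies 1 = 1
(((p2 iff p2) iff ((p2 implies p1) implies p1)) iff not ((p2 iff p1) iff p1)) implies (not not (p1 iff p2) implies (((p1 iff p2) iff p1) implies not p1)) = 1 implies 1 = 1
((((p2 implies (p1 iff p1)) implies (p1 iff p2)) iff not ((p2 iff p2) iff p2)) implies not not not (p2 implies p1)) implies ((((p2 iff p2) iff ((p2 implies p1) implies p1)) iff not ((p2 iff p1) iff p1)) implies (not not (p1 iff p2) implies (((p1 iff p2) iff p1) implies not p1))) = 1 implies 1 = 1
p1 iff p1 = 1 iff 1 = 1
p2 iff (p1 iff p1) = 1 iff 1 = 1
not p1 = not 1 = 1
p1 iff not p1 = 1 iff 1 = 1
(p2 iff (p1 iff p1)) iff (p1 iff not p1) = 1 iff 1 = 1
p2 iff p2 = 1 iff 1 = 1
not (p2 iff p2) = not 1 = 1
((p2 iff (p1 iff p1)) iff (p1 iff not p1)) iff not (p2 iff p2) = 1 iff 1 = 1
p1 iff p2 = 1 iff 1 = 1
not (p1 iff p2) = not 1 = 1
p1 iff p2 = 1 iff 1 = 1
p2 implies p1 = 1 implies 1 = 1
(p1 iff p2) iff (p2 implies p1) = 1 iff 1 = 1
p2 iff p2 = 1 iff 1 = 1
((p1 iff p2) iff (p2 implies p1)) iff (p2 iff p2) = 1 iff 1 = 1
not (p1 iff p2) implies (((p1 iff p2) iff (p2 implies p1)) iff (p2 iff p2)) = 1 implies 1 = 1
(((p2 iff (p1 iff p1)) iff (p1 iff not p1)) iff not (p2 iff p2)) iff (not (p1 iff p2) implies (((p1 iff p2) iff (p2 implies p1)) iff (p2 iff p2))) = 1 iff 1 = 1
(((((p2 implies (p1 iff p1)) implies (p1 iff p2)) iff not ((p2 iff p2) iff p2)) implies not not not (p2 implies p1)) implies ((((p2 iff p2) iff ((p2 implies p1) implies p1)) iff not ((p2 iff p1) iff p1)) implies (not not (p1 iff p2) implies (((p1 iff p2) iff p1) implies not p1)))) implies ((((p2 iff (p1 iff p1)) iff (p1 iff not p1)) iff not (p2 iff p2)) iff (not (p1 iff p2) implies (((p1 iff p2) iff (p2 implies p1)) iff (p2 iff p2)))) = 1 implies 1 = 1

1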